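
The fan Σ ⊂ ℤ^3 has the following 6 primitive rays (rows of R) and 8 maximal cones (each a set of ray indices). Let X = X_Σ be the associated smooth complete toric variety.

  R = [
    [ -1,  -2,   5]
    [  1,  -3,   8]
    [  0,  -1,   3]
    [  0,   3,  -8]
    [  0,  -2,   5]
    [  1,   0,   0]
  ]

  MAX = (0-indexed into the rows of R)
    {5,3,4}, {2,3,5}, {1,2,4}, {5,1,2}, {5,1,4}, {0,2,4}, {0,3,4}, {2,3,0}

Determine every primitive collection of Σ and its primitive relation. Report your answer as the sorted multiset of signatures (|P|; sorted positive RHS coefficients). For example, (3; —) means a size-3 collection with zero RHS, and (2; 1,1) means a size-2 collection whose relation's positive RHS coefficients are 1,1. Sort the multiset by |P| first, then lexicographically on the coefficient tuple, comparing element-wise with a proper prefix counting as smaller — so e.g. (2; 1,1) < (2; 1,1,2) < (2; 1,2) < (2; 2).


Σ has 5 primitive collections:

  {0,5}:  v_{0} + v_{5} = v_{4}  →  sig = (2; 1)
  {1,3}:  v_{1} + v_{3} = v_{5}  →  sig = (2; 1)
  {0,1}:  v_{0} + v_{1} = v_{2} + 2·v_{4}  →  sig = (2; 1,2)
  {2,3,4}:  v_{2} + v_{3} + v_{4} = 0  →  sig = (3; —)
  {2,4,5}:  v_{2} + v_{4} + v_{5} = v_{1}  →  sig = (3; 1)

Signatures (|P|; sorted positive RHS coefficients), sorted:
    |P|=2: 3 collections, coeffs (1), (1), (1,2)
    |P|=3: 2 collections, coeffs (), (1)


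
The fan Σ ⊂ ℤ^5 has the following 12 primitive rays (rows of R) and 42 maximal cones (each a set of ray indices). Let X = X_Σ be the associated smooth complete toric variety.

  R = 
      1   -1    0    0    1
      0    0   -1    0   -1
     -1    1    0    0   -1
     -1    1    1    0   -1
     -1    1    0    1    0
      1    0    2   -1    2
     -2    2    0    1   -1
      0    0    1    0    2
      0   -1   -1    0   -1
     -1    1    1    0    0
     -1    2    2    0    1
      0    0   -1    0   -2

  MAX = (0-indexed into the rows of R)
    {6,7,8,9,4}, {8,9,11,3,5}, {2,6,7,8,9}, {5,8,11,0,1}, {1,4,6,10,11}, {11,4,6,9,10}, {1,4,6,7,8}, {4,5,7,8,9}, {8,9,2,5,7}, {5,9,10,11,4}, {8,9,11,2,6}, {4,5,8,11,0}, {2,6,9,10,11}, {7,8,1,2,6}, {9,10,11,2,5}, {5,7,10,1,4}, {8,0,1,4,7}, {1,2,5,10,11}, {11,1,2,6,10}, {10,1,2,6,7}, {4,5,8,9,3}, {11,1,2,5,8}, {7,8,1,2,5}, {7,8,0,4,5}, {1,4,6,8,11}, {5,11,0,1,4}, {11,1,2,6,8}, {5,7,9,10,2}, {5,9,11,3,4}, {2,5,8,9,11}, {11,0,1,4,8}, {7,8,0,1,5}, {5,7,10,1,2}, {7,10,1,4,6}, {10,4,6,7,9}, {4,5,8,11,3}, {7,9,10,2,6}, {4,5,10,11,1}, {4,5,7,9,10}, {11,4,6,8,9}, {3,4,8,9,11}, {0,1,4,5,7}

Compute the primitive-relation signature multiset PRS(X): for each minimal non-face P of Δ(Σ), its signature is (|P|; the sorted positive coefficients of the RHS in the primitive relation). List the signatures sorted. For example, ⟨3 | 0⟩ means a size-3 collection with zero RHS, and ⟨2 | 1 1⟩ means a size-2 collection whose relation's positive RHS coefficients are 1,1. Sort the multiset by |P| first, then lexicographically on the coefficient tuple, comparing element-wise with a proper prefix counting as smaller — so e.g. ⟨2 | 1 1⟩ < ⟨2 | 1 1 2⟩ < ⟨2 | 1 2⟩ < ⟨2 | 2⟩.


Primitive collections (17):

  • {0,2}:  v_{0} + v_{2} = 0  ⟹  sig = ⟨2 | 0⟩
  • {7,11}:  v_{7} + v_{11} = 0  ⟹  sig = ⟨2 | 0⟩
  • {0,6}:  v_{0} + v_{6} = v_{4}  ⟹  sig = ⟨2 | 1⟩
  • {1,9}:  v_{1} + v_{9} = v_{2}  ⟹  sig = ⟨2 | 1⟩
  • {2,4}:  v_{2} + v_{4} = v_{6}  ⟹  sig = ⟨2 | 1⟩
  • {5,6}:  v_{5} + v_{6} = v_{10}  ⟹  sig = ⟨2 | 1⟩
  • {8,10}:  v_{8} + v_{10} = v_{9}  ⟹  sig = ⟨2 | 1⟩
  • {0,10}:  v_{0} + v_{10} = v_{4} + v_{5}  ⟹  sig = ⟨2 | 1 1⟩
  • {1,3}:  v_{1} + v_{3} = v_{9} + v_{11}  ⟹  sig = ⟨2 | 1 1⟩
  • {0,9}:  v_{0} + v_{9} = v_{4} + v_{5} + v_{8}  ⟹  sig = ⟨2 | 1 1 1⟩
  • {3,7}:  v_{3} + v_{7} = v_{4} + v_{5} + v_{8} + v_{9}  ⟹  sig = ⟨2 | 1 1 1 1⟩
  • {3,10}:  v_{3} + v_{10} = v_{4} + v_{5} + 2·v_{9} + v_{11}  ⟹  sig = ⟨2 | 1 1 1 2⟩
  • {3,6}:  v_{3} + v_{6} = v_{4} + 2·v_{9} + v_{11}  ⟹  sig = ⟨2 | 1 1 2⟩
  • {2,3}:  v_{2} + v_{3} = 2·v_{9} + v_{11}  ⟹  sig = ⟨2 | 1 2⟩
  • {0,3}:  v_{0} + v_{3} = 2·v_{4} + 2·v_{5} + 2·v_{8} + v_{11}  ⟹  sig = ⟨2 | 1 2 2 2⟩
  • {1,4,5,8}:  v_{1} + v_{4} + v_{5} + v_{8} = 0  ⟹  sig = ⟨4 | 0⟩
  • {4,5,8,9,11}:  v_{4} + v_{5} + v_{8} + v_{9} + v_{11} = v_{3}  ⟹  sig = ⟨5 | 1⟩

Hence PRS(X_Σ) =
[⟨2 | 0⟩, ⟨2 | 0⟩, ⟨2 | 1⟩, ⟨2 | 1⟩, ⟨2 | 1⟩, ⟨2 | 1⟩, ⟨2 | 1⟩, ⟨2 | 1 1⟩, ⟨2 | 1 1⟩, ⟨2 | 1 1 1⟩, ⟨2 | 1 1 1 1⟩, ⟨2 | 1 1 1 2⟩, ⟨2 | 1 1 2⟩, ⟨2 | 1 2⟩, ⟨2 | 1 2 2 2⟩, ⟨4 | 0⟩, ⟨5 | 1⟩]


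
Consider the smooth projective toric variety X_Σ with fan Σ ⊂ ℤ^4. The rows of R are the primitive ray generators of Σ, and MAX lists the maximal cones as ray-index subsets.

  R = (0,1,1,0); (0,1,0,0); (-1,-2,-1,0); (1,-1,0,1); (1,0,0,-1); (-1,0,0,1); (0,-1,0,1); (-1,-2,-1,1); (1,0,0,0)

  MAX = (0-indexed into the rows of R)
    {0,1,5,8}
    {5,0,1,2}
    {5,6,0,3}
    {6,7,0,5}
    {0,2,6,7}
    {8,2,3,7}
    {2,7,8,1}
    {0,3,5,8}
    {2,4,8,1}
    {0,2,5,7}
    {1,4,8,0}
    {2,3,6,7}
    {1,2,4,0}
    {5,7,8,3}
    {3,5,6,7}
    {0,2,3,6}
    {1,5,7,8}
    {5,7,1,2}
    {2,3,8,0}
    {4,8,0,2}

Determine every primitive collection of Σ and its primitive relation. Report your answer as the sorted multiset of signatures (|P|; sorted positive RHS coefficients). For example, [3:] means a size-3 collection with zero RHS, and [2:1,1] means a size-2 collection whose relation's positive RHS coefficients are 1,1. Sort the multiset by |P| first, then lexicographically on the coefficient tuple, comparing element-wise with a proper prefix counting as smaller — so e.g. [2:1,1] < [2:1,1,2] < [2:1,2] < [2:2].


Primitive collections (14):

  • {4,5}:  v_{4} + v_{5} = 0  →  sig = [2:]
  • {6,8}:  v_{6} + v_{8} = v_{3}  →  sig = [2:1]
  • {1,6}:  v_{1} + v_{6} = v_{5} + v_{8}  →  sig = [2:1,1]
  • {4,7}:  v_{4} + v_{7} = v_{2} + v_{8}  →  sig = [2:1,1]
  • {4,6}:  v_{4} + v_{6} = v_{0} + v_{2} + 2·v_{8}  →  sig = [2:1,1,2]
  • {3,4}:  v_{3} + v_{4} = v_{0} + v_{2} + 3·v_{8}  →  sig = [2:1,1,3]
  • {1,3}:  v_{1} + v_{3} = v_{5} + 2·v_{8}  →  sig = [2:1,2]
  • {0,1,7}:  v_{0} + v_{1} + v_{7} = v_{5}  →  sig = [3:1]
  • {0,7,8}:  v_{0} + v_{7} + v_{8} = v_{6}  →  sig = [3:1]
  • {2,5,8}:  v_{2} + v_{5} + v_{8} = v_{7}  →  sig = [3:1]
  • {2,3,5}:  v_{2} + v_{3} + v_{5} = v_{6} + v_{7}  →  sig = [3:1,1]
  • {2,5,6}:  v_{2} + v_{5} + v_{6} = v_{0} + 2·v_{7}  →  sig = [3:1,2]
  • {0,3,7}:  v_{0} + v_{3} + v_{7} = 2·v_{6}  →  sig = [3:2]
  • {0,1,2,8}:  v_{0} + v_{1} + v_{2} + v_{8} = 0  →  sig = [4:]

so the primitive-relation signature multiset is
    [2:]
    [2:1]
    [2:1,1]
    [2:1,1]
    [2:1,1,2]
    [2:1,1,3]
    [2:1,2]
    [3:1]
    [3:1]
    [3:1]
    [3:1,1]
    [3:1,2]
    [3:2]
    [4:]


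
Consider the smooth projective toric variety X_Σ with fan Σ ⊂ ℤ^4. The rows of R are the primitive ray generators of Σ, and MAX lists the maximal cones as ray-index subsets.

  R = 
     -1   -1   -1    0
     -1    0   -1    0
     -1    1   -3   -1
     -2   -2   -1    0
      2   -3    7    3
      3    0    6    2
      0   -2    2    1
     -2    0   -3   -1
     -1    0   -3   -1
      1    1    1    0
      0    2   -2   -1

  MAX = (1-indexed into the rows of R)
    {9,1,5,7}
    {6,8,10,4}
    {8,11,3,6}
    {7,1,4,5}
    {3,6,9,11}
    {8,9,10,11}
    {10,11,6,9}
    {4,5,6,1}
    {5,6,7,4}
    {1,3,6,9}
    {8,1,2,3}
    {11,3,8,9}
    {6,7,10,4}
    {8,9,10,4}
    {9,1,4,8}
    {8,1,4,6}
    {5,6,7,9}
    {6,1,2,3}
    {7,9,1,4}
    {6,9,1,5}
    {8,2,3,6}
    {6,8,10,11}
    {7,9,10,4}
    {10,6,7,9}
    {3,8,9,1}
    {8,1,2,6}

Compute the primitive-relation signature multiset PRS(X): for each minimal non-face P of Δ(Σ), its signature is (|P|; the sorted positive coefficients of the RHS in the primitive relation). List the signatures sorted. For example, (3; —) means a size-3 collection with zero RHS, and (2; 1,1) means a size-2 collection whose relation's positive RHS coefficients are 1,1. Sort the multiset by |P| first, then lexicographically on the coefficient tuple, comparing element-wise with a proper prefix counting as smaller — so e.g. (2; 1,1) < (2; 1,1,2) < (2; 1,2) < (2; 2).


23 collections generate NE(X_Σ); each relation:

  P={1,10}:  v_{1} + v_{10} = 0  ⟹  sig = (2; —)
  P={7,11}:  v_{7} + v_{11} = 0  ⟹  sig = (2; —)
  P={1,11}:  v_{1} + v_{11} = v_{3}  ⟹  sig = (2; 1)
  P={3,7}:  v_{3} + v_{7} = v_{1}  ⟹  sig = (2; 1)
  P={3,10}:  v_{3} + v_{10} = v_{11}  ⟹  sig = (2; 1)
  P={4,11}:  v_{4} + v_{11} = v_{8}  ⟹  sig = (2; 1)
  P={7,8}:  v_{7} + v_{8} = v_{4}  ⟹  sig = (2; 1)
  P={2,9}:  v_{2} + v_{9} = v_{1} + v_{3}  ⟹  sig = (2; 1,1)
  P={3,4}:  v_{3} + v_{4} = v_{1} + v_{8}  ⟹  sig = (2; 1,1)
  P={5,10}:  v_{5} + v_{10} = v_{6} + v_{7}  ⟹  sig = (2; 1,1)
  P={5,11}:  v_{5} + v_{11} = v_{1} + v_{6}  ⟹  sig = (2; 1,1)
  P={2,10}:  v_{2} + v_{10} = v_{3} + v_{6} + v_{8}  ⟹  sig = (2; 1,1,1)
  P={5,8}:  v_{5} + v_{8} = v_{1} + v_{4} + v_{6}  ⟹  sig = (2; 1,1,1)
  P={2,7}:  v_{2} + v_{7} = 2·v_{1} + v_{6} + v_{8}  ⟹  sig = (2; 1,1,2)
  P={2,11}:  v_{2} + v_{11} = 2·v_{3} + v_{6} + v_{8}  ⟹  sig = (2; 1,1,2)
  P={3,5}:  v_{3} + v_{5} = 2·v_{1} + v_{6}  ⟹  sig = (2; 1,2)
  P={2,4}:  v_{2} + v_{4} = 2·v_{1} + v_{6} + 2·v_{8}  ⟹  sig = (2; 1,2,2)
  P={2,5}:  v_{2} + v_{5} = 3·v_{1} + 2·v_{6} + v_{8}  ⟹  sig = (2; 1,2,3)
  P={6,8,9}:  v_{6} + v_{8} + v_{9} = 0  ⟹  sig = (3; —)
  P={1,6,7}:  v_{1} + v_{6} + v_{7} = v_{5}  ⟹  sig = (3; 1)
  P={4,6,9}:  v_{4} + v_{6} + v_{9} = v_{7}  ⟹  sig = (3; 1)
  P={4,5,9}:  v_{4} + v_{5} + v_{9} = v_{1} + 2·v_{7}  ⟹  sig = (3; 1,2)
  P={1,3,6,8}:  v_{1} + v_{3} + v_{6} + v_{8} = v_{2}  ⟹  sig = (4; 1)

Sorted signature multiset PRS(X):
    (2; —)
    (2; —)
    (2; 1)
    (2; 1)
    (2; 1)
    (2; 1)
    (2; 1)
    (2; 1,1)
    (2; 1,1)
    (2; 1,1)
    (2; 1,1)
    (2; 1,1,1)
    (2; 1,1,1)
    (2; 1,1,2)
    (2; 1,1,2)
    (2; 1,2)
    (2; 1,2,2)
    (2; 1,2,3)
    (3; —)
    (3; 1)
    (3; 1)
    (3; 1,2)
    (4; 1)


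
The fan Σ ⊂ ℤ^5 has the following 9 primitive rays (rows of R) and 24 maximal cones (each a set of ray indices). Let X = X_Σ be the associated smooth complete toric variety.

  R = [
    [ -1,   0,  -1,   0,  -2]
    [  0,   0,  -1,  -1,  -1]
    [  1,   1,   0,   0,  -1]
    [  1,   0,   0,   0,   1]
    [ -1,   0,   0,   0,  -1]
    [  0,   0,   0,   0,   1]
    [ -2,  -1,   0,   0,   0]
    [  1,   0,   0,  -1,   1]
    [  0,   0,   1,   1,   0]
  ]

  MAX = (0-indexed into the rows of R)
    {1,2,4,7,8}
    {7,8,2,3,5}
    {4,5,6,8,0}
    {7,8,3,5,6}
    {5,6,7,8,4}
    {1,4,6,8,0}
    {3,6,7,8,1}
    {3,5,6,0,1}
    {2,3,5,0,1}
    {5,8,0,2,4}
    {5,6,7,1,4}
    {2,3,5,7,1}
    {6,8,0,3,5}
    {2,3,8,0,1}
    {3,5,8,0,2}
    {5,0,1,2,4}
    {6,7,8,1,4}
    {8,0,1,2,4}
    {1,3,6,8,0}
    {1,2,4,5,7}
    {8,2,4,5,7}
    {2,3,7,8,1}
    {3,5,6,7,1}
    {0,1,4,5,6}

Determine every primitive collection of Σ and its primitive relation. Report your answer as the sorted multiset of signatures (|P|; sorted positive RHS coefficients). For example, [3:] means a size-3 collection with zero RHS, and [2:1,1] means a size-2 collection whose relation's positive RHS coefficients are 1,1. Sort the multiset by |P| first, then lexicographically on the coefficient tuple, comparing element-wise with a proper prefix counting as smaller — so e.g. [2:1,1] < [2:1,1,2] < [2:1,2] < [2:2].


|primitive collections| = 4. Relations:

  P = {3,4}:  v_{3} + v_{4} = 0  ⟹  sig = [2:]
  P = {0,7}:  v_{0} + v_{7} = v_{1}  ⟹  sig = [2:1]
  P = {2,6}:  v_{2} + v_{6} = v_{4}  ⟹  sig = [2:1]
  P = {1,5,8}:  v_{1} + v_{5} + v_{8} = 0  ⟹  sig = [3:]

Sorted signature multiset PRS(X):
{ [2:],  [2:1] ×2,  [3:] }


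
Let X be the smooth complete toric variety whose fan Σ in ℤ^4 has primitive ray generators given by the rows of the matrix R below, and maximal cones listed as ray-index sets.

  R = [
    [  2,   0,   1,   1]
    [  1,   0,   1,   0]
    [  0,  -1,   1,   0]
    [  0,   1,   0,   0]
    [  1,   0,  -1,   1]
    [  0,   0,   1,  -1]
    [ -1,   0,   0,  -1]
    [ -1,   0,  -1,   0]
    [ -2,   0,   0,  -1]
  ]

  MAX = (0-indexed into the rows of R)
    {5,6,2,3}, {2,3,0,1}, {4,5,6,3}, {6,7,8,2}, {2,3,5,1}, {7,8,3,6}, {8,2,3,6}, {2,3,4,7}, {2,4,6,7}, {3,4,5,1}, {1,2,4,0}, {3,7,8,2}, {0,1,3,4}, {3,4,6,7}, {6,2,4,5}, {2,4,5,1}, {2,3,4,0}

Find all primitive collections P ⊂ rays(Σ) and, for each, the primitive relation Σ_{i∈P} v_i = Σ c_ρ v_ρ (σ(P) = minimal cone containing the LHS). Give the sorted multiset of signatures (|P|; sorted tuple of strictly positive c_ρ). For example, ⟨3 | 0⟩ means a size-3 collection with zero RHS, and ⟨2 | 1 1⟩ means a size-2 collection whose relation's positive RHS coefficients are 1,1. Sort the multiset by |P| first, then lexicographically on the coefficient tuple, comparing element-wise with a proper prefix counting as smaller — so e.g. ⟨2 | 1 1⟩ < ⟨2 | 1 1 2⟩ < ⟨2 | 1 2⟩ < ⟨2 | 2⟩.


Σ has 14 primitive collections:

  P={1,7}:  v_{1} + v_{7} = 0  →  sig = ⟨2 | 0⟩
  P={0,6}:  v_{0} + v_{6} = v_{1}  →  sig = ⟨2 | 1⟩
  P={1,6}:  v_{1} + v_{6} = v_{5}  →  sig = ⟨2 | 1⟩
  P={4,8}:  v_{4} + v_{8} = v_{7}  →  sig = ⟨2 | 1⟩
  P={5,7}:  v_{5} + v_{7} = v_{6}  →  sig = ⟨2 | 1⟩
  P={0,8}:  v_{0} + v_{8} = v_{2} + v_{3}  →  sig = ⟨2 | 1 1⟩
  P={0,7}:  v_{0} + v_{7} = v_{2} + v_{3} + v_{4}  →  sig = ⟨2 | 1 1 1⟩
  P={1,8}:  v_{1} + v_{8} = v_{2} + v_{3} + v_{6}  →  sig = ⟨2 | 1 1 1⟩
  P={5,8}:  v_{5} + v_{8} = v_{2} + v_{3} + 2·v_{6}  →  sig = ⟨2 | 1 1 2⟩
  P={0,5}:  v_{0} + v_{5} = 2·v_{1}  →  sig = ⟨2 | 2⟩
  P={2,3,4,6}:  v_{2} + v_{3} + v_{4} + v_{6} = 0  →  sig = ⟨4 | 0⟩
  P={1,2,3,4}:  v_{1} + v_{2} + v_{3} + v_{4} = v_{0}  →  sig = ⟨4 | 1⟩
  P={2,3,4,5}:  v_{2} + v_{3} + v_{4} + v_{5} = v_{1}  →  sig = ⟨4 | 1⟩
  P={2,3,6,7}:  v_{2} + v_{3} + v_{6} + v_{7} = v_{8}  →  sig = ⟨4 | 1⟩

Sorted signature multiset PRS(X):
    |P|=2: 10 collections, coeffs (), (1), (1), (1), (1), (1,1), (1,1,1), (1,1,1), (1,1,2), (2)
    |P|=4: 4 collections, coeffs (), (1), (1), (1)


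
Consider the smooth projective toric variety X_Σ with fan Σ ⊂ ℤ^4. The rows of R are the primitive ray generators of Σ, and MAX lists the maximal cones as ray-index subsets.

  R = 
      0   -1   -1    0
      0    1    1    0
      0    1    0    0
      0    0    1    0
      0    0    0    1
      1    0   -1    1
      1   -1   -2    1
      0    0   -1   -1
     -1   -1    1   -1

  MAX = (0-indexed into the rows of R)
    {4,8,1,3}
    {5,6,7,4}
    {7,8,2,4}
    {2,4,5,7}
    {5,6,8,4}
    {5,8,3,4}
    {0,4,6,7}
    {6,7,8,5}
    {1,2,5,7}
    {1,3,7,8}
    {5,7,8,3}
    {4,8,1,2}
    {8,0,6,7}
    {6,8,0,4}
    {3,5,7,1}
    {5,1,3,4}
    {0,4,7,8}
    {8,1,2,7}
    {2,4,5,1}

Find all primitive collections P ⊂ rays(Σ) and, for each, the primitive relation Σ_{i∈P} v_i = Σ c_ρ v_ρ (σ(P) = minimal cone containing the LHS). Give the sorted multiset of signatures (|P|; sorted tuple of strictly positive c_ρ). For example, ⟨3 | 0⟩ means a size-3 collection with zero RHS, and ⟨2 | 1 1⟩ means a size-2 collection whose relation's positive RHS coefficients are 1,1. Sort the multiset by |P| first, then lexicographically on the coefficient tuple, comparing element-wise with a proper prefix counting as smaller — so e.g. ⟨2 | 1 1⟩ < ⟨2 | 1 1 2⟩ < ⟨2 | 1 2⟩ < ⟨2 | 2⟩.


Minimal non-faces — 14 found among 9 rays, 19 max cones:

  {0,1}:  v_{0} + v_{1} = 0 ; sig = ⟨2 | 0⟩
  {0,5}:  v_{0} + v_{5} = v_{6} ; sig = ⟨2 | 1⟩
  {1,6}:  v_{1} + v_{6} = v_{5} ; sig = ⟨2 | 1⟩
  {2,3}:  v_{2} + v_{3} = v_{1} ; sig = ⟨2 | 1⟩
  {0,2}:  v_{0} + v_{2} = v_{4} + v_{7} ; sig = ⟨2 | 1 1⟩
  {0,3}:  v_{0} + v_{3} = v_{5} + v_{8} ; sig = ⟨2 | 1 1⟩
  {2,6}:  v_{2} + v_{6} = v_{4} + v_{5} + v_{7} ; sig = ⟨2 | 1 1 1⟩
  {3,6}:  v_{3} + v_{6} = 2·v_{5} + v_{8} ; sig = ⟨2 | 1 2⟩
  {2,5,8}:  v_{2} + v_{5} + v_{8} = 0 ; sig = ⟨3 | 0⟩
  {3,4,7}:  v_{3} + v_{4} + v_{7} = 0 ; sig = ⟨3 | 0⟩
  {1,4,7}:  v_{1} + v_{4} + v_{7} = v_{2} ; sig = ⟨3 | 1⟩
  {1,5,8}:  v_{1} + v_{5} + v_{8} = v_{3} ; sig = ⟨3 | 1⟩
  {4,5,7,8}:  v_{4} + v_{5} + v_{7} + v_{8} = v_{0} ; sig = ⟨4 | 1⟩
  {4,6,7,8}:  v_{4} + v_{6} + v_{7} + v_{8} = 2·v_{0} ; sig = ⟨4 | 2⟩

Signatures (|P|; sorted positive RHS coefficients), sorted:
[⟨2 | 0⟩, ⟨2 | 1⟩, ⟨2 | 1⟩, ⟨2 | 1⟩, ⟨2 | 1 1⟩, ⟨2 | 1 1⟩, ⟨2 | 1 1 1⟩, ⟨2 | 1 2⟩, ⟨3 | 0⟩, ⟨3 | 0⟩, ⟨3 | 1⟩, ⟨3 | 1⟩, ⟨4 | 1⟩, ⟨4 | 2⟩]


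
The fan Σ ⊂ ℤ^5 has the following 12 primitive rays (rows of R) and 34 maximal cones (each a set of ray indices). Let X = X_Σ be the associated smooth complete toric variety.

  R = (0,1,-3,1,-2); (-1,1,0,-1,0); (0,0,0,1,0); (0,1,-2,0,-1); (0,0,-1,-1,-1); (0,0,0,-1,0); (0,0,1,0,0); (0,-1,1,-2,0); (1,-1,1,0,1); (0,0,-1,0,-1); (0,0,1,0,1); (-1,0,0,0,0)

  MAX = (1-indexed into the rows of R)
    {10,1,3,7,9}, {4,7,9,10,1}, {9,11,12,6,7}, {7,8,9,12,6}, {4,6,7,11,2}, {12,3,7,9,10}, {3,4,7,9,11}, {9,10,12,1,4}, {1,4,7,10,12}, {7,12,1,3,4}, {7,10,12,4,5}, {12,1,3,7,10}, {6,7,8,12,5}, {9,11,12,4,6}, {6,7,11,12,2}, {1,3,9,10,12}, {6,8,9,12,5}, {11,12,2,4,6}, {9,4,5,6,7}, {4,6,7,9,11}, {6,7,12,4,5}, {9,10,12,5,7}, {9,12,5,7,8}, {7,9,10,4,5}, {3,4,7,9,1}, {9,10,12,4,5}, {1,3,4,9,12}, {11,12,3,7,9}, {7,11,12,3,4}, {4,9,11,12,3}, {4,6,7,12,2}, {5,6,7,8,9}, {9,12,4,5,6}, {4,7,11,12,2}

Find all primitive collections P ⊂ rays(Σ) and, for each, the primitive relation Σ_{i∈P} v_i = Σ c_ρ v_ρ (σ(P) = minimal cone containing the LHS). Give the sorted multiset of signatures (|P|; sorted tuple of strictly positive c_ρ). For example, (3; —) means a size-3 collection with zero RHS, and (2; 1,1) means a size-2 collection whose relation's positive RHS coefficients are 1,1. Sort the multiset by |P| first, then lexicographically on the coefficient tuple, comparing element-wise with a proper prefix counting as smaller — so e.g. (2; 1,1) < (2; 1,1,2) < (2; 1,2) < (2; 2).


The 24 primitive collections of Σ (r=12, n=5):

  P={3,6}:  v_{3} + v_{6} = 0 — sig = (2; —)
  P={10,11}:  v_{10} + v_{11} = 0 — sig = (2; —)
  P={3,5}:  v_{3} + v_{5} = v_{10} — sig = (2; 1)
  P={5,11}:  v_{5} + v_{11} = v_{6} — sig = (2; 1)
  P={6,10}:  v_{6} + v_{10} = v_{5} — sig = (2; 1)
  P={1,6}:  v_{1} + v_{6} = v_{4} + v_{10} — sig = (2; 1,1)
  P={1,8}:  v_{1} + v_{8} = v_{5} + v_{10} — sig = (2; 1,1)
  P={1,11}:  v_{1} + v_{11} = v_{3} + v_{4} — sig = (2; 1,1)
  P={2,9}:  v_{2} + v_{9} = v_{6} + v_{11} — sig = (2; 1,1)
  P={4,8}:  v_{4} + v_{8} = v_{5} + v_{6} — sig = (2; 1,1)
  P={2,3}:  v_{2} + v_{3} = v_{4} + v_{7} + v_{11} + v_{12} — sig = (2; 1,1,1,1)
  P={2,10}:  v_{2} + v_{10} = v_{4} + v_{6} + v_{7} + v_{12} — sig = (2; 1,1,1,1)
  P={3,8}:  v_{3} + v_{8} = v_{5} + v_{7} + v_{9} + v_{12} — sig = (2; 1,1,1,1)
  P={2,5}:  v_{2} + v_{5} = v_{4} + 2·v_{6} + v_{7} + v_{12} — sig = (2; 1,1,1,2)
  P={8,10}:  v_{8} + v_{10} = 2·v_{5} + v_{7} + v_{9} + v_{12} — sig = (2; 1,1,1,2)
  P={8,11}:  v_{8} + v_{11} = 2·v_{6} + v_{7} + v_{9} + v_{12} — sig = (2; 1,1,1,2)
  P={1,2}:  v_{1} + v_{2} = 2·v_{4} + v_{7} + v_{12} — sig = (2; 1,1,2)
  P={2,8}:  v_{2} + v_{8} = 3·v_{6} + v_{7} + v_{12} — sig = (2; 1,1,3)
  P={1,5}:  v_{1} + v_{5} = v_{4} + 2·v_{10} — sig = (2; 1,2)
  P={3,4,10}:  v_{3} + v_{4} + v_{10} = v_{1} — sig = (3; 1)
  P={4,7,9,12}:  v_{4} + v_{7} + v_{9} + v_{12} = 0 — sig = (4; —)
  P={1,7,9,12}:  v_{1} + v_{7} + v_{9} + v_{12} = v_{3} + v_{10} — sig = (4; 1,1)
  P={4,6,7,11,12}:  v_{4} + v_{6} + v_{7} + v_{11} + v_{12} = v_{2} — sig = (5; 1)
  P={5,6,7,9,12}:  v_{5} + v_{6} + v_{7} + v_{9} + v_{12} = v_{8} — sig = (5; 1)

Signatures (|P|; sorted positive RHS coefficients), sorted:
    (2; —)
    (2; —)
    (2; 1)
    (2; 1)
    (2; 1)
    (2; 1,1)
    (2; 1,1)
    (2; 1,1)
    (2; 1,1)
    (2; 1,1)
    (2; 1,1,1,1)
    (2; 1,1,1,1)
    (2; 1,1,1,1)
    (2; 1,1,1,2)
    (2; 1,1,1,2)
    (2; 1,1,1,2)
    (2; 1,1,2)
    (2; 1,1,3)
    (2; 1,2)
    (3; 1)
    (4; —)
    (4; 1,1)
    (5; 1)
    (5; 1)


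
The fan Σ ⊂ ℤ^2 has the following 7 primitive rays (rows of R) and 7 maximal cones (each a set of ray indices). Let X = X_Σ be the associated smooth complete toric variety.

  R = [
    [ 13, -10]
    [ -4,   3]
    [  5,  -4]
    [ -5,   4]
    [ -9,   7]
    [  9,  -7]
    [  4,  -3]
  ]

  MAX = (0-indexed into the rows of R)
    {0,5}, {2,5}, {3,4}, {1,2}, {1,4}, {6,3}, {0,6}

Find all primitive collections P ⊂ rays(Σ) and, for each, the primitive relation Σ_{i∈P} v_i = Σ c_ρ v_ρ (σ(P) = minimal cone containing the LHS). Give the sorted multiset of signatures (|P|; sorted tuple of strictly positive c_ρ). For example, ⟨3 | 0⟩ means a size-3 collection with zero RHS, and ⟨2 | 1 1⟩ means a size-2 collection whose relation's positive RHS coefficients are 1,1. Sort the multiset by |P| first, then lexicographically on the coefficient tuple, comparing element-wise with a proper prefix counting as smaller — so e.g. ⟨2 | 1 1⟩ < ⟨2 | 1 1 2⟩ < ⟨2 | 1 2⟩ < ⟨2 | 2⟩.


|primitive collections| = 14. Relations:

  P = {1,6}:  v_{1} + v_{6} = 0  →  sig = ⟨2 | 0⟩
  P = {2,3}:  v_{2} + v_{3} = 0  →  sig = ⟨2 | 0⟩
  P = {4,5}:  v_{4} + v_{5} = 0  →  sig = ⟨2 | 0⟩
  P = {0,1}:  v_{0} + v_{1} = v_{5}  →  sig = ⟨2 | 1⟩
  P = {0,4}:  v_{0} + v_{4} = v_{6}  →  sig = ⟨2 | 1⟩
  P = {1,3}:  v_{1} + v_{3} = v_{4}  →  sig = ⟨2 | 1⟩
  P = {1,5}:  v_{1} + v_{5} = v_{2}  →  sig = ⟨2 | 1⟩
  P = {2,4}:  v_{2} + v_{4} = v_{1}  →  sig = ⟨2 | 1⟩
  P = {2,6}:  v_{2} + v_{6} = v_{5}  →  sig = ⟨2 | 1⟩
  P = {3,5}:  v_{3} + v_{5} = v_{6}  →  sig = ⟨2 | 1⟩
  P = {4,6}:  v_{4} + v_{6} = v_{3}  →  sig = ⟨2 | 1⟩
  P = {5,6}:  v_{5} + v_{6} = v_{0}  →  sig = ⟨2 | 1⟩
  P = {0,2}:  v_{0} + v_{2} = 2·v_{5}  →  sig = ⟨2 | 2⟩
  P = {0,3}:  v_{0} + v_{3} = 2·v_{6}  →  sig = ⟨2 | 2⟩

Signatures (|P|; sorted positive RHS coefficients), sorted:
    ⟨2 | 0⟩
    ⟨2 | 0⟩
    ⟨2 | 0⟩
    ⟨2 | 1⟩
    ⟨2 | 1⟩
    ⟨2 | 1⟩
    ⟨2 | 1⟩
    ⟨2 | 1⟩
    ⟨2 | 1⟩
    ⟨2 | 1⟩
    ⟨2 | 1⟩
    ⟨2 | 1⟩
    ⟨2 | 2⟩
    ⟨2 | 2⟩


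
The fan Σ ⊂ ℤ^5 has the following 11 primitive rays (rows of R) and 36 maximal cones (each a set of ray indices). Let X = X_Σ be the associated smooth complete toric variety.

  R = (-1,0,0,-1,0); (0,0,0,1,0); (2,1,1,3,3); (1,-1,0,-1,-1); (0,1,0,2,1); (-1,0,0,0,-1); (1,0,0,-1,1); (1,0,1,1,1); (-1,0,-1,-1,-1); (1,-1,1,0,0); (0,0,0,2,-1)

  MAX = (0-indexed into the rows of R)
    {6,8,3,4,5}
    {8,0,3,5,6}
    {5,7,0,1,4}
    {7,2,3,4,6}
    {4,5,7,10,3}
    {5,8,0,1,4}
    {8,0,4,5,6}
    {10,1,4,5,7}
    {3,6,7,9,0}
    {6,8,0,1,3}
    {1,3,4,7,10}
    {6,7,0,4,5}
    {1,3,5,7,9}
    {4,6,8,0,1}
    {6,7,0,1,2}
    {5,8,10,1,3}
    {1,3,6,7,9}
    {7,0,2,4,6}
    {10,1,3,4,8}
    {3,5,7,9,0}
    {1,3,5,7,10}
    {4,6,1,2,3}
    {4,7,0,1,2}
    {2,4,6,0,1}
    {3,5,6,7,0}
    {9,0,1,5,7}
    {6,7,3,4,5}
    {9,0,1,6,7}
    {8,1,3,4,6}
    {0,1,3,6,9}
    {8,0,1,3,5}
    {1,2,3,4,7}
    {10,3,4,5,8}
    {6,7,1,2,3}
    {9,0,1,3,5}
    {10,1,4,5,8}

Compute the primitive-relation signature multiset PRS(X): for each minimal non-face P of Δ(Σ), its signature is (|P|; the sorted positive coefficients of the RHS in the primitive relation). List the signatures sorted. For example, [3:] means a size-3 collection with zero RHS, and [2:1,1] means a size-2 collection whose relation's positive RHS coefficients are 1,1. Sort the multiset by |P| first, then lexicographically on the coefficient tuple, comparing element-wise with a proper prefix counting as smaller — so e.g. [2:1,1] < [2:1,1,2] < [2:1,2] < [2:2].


Primitive collections (17):

  P={7,8}:  v_{7} + v_{8} = 0  ⟹  sig = [2:]
  P={0,10}:  v_{0} + v_{10} = v_{1} + v_{5}  ⟹  sig = [2:1,1]
  P={2,5}:  v_{2} + v_{5} = v_{4} + v_{7}  ⟹  sig = [2:1,1]
  P={4,9}:  v_{4} + v_{9} = v_{1} + v_{7}  ⟹  sig = [2:1,1]
  P={6,10}:  v_{6} + v_{10} = v_{3} + v_{4}  ⟹  sig = [2:1,1]
  P={2,8}:  v_{2} + v_{8} = v_{1} + v_{4} + v_{6}  ⟹  sig = [2:1,1,1]
  P={8,9}:  v_{8} + v_{9} = v_{0} + v_{1} + v_{3}  ⟹  sig = [2:1,1,1]
  P={2,10}:  v_{2} + v_{10} = v_{1} + v_{3} + 2·v_{4} + v_{7}  ⟹  sig = [2:1,1,1,2]
  P={9,10}:  v_{9} + v_{10} = 2·v_{1} + v_{3} + v_{5} + v_{7}  ⟹  sig = [2:1,1,1,2]
  P={2,9}:  v_{2} + v_{9} = 2·v_{1} + v_{6} + 2·v_{7}  ⟹  sig = [2:1,2,2]
  P={0,3,4}:  v_{0} + v_{3} + v_{4} = 0  ⟹  sig = [3:]
  P={1,5,6}:  v_{1} + v_{5} + v_{6} = 0  ⟹  sig = [3:]
  P={0,2,3}:  v_{0} + v_{2} + v_{3} = v_{1} + v_{6} + v_{7}  ⟹  sig = [3:1,1,1]
  P={5,6,9}:  v_{5} + v_{6} + v_{9} = v_{0} + v_{3} + v_{7}  ⟹  sig = [3:1,1,1]
  P={0,1,3,7}:  v_{0} + v_{1} + v_{3} + v_{7} = v_{9}  ⟹  sig = [4:1]
  P={1,3,4,5}:  v_{1} + v_{3} + v_{4} + v_{5} = v_{10}  ⟹  sig = [4:1]
  P={1,4,6,7}:  v_{1} + v_{4} + v_{6} + v_{7} = v_{2}  ⟹  sig = [4:1]

Sorted signature multiset PRS(X):
    |P|=2: 10 collections, coeffs (), (1,1), (1,1), (1,1), (1,1), (1,1,1), (1,1,1), (1,1,1,2), (1,1,1,2), (1,2,2)
    |P|=3: 4 collections, coeffs (), (), (1,1,1), (1,1,1)
    |P|=4: 3 collections, coeffs (1), (1), (1)


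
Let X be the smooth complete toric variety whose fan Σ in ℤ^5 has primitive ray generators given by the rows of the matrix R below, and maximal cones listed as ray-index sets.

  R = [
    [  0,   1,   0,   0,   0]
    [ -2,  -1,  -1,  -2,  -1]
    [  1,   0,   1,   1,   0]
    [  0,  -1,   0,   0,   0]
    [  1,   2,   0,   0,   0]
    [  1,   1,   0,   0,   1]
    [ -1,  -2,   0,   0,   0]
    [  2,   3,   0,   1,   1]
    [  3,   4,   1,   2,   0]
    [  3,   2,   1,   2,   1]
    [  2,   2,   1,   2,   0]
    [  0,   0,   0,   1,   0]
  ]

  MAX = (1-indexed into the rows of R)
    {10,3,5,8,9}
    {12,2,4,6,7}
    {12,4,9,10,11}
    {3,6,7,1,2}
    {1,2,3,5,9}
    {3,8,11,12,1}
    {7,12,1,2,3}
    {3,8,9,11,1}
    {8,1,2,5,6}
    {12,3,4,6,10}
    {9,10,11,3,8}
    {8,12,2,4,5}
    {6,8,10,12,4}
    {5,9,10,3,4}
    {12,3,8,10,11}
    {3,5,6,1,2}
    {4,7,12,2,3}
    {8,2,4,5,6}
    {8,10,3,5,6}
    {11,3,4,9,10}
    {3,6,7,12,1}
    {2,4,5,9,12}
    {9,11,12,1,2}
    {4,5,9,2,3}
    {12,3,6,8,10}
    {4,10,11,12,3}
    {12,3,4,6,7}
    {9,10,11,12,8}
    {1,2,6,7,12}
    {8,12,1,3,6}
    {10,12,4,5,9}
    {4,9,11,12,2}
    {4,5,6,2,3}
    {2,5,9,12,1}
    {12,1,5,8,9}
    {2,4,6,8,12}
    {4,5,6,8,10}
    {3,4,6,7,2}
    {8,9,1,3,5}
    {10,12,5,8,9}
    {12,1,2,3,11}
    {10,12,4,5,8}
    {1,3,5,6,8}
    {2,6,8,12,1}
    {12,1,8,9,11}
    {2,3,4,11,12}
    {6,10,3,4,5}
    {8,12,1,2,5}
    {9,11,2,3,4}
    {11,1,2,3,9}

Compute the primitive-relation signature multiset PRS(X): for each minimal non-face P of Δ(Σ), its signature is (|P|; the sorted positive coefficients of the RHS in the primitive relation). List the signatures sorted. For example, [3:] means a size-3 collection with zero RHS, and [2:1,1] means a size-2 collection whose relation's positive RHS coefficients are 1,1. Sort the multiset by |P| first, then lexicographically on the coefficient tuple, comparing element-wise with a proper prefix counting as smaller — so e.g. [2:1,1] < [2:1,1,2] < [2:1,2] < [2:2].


21 collections generate NE(X_Σ); each relation:

  • {1,4}:  v_{1} + v_{4} = 0  ⇒ sig = [2:]
  • {5,7}:  v_{5} + v_{7} = 0  ⇒ sig = [2:]
  • {5,11}:  v_{5} + v_{11} = v_{9}  ⇒ sig = [2:1]
  • {7,9}:  v_{7} + v_{9} = v_{11}  ⇒ sig = [2:1]
  • {1,10}:  v_{1} + v_{10} = v_{3} + v_{8}  ⇒ sig = [2:1,1]
  • {2,10}:  v_{2} + v_{10} = v_{4} + v_{5}  ⇒ sig = [2:1,1]
  • {6,11}:  v_{6} + v_{11} = v_{3} + v_{8}  ⇒ sig = [2:1,1]
  • {7,8}:  v_{7} + v_{8} = v_{6} + v_{12}  ⇒ sig = [2:1,1]
  • {7,11}:  v_{7} + v_{11} = v_{3} + v_{12}  ⇒ sig = [2:1,1]
  • {6,9}:  v_{6} + v_{9} = v_{3} + v_{5} + v_{8}  ⇒ sig = [2:1,1,1]
  • {7,10}:  v_{7} + v_{10} = v_{3} + v_{4} + v_{6} + v_{12}  ⇒ sig = [2:1,1,1,1]
  • {2,3,8}:  v_{2} + v_{3} + v_{8} = v_{5}  ⇒ sig = [3:1]
  • {3,4,8}:  v_{3} + v_{4} + v_{8} = v_{10}  ⇒ sig = [3:1]
  • {3,5,12}:  v_{3} + v_{5} + v_{12} = v_{11}  ⇒ sig = [3:1]
  • {5,6,12}:  v_{5} + v_{6} + v_{12} = v_{8}  ⇒ sig = [3:1]
  • {4,8,11}:  v_{4} + v_{8} + v_{11} = v_{5} + v_{10} + v_{12}  ⇒ sig = [3:1,1,1]
  • {4,8,9}:  v_{4} + v_{8} + v_{9} = 2·v_{5} + v_{10} + v_{12}  ⇒ sig = [3:1,1,2]
  • {2,8,11}:  v_{2} + v_{8} + v_{11} = 2·v_{5} + v_{12}  ⇒ sig = [3:1,2]
  • {2,8,9}:  v_{2} + v_{8} + v_{9} = 3·v_{5} + v_{12}  ⇒ sig = [3:1,3]
  • {3,9,12}:  v_{3} + v_{9} + v_{12} = 2·v_{11}  ⇒ sig = [3:2]
  • {2,3,6,12}:  v_{2} + v_{3} + v_{6} + v_{12} = 0  ⇒ sig = [4:]

Signatures (|P|; sorted positive RHS coefficients), sorted:
    |P|=2: 11 collections, coeffs (), (), (1), (1), (1,1), (1,1), (1,1), (1,1), (1,1), (1,1,1), (1,1,1,1)
    |P|=3: 9 collections, coeffs (1), (1), (1), (1), (1,1,1), (1,1,2), (1,2), (1,3), (2)
    |P|=4: 1 collection, coeffs ()


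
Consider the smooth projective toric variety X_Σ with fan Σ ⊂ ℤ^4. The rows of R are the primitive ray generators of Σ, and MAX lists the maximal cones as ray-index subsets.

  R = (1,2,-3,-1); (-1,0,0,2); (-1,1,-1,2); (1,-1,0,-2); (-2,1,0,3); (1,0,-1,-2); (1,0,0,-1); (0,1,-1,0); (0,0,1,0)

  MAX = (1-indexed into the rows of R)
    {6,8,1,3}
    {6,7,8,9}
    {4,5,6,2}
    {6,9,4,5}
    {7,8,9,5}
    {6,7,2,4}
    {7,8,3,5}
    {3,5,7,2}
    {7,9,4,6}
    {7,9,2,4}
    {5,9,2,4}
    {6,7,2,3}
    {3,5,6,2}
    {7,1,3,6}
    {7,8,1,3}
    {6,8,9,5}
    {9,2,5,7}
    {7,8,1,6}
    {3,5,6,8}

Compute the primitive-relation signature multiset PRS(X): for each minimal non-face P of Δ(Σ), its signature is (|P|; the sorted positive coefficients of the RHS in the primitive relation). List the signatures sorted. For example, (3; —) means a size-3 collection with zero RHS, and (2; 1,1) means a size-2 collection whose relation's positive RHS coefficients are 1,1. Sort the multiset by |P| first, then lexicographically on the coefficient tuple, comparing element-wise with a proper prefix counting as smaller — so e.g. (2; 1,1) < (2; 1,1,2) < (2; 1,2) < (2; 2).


Σ has 12 primitive collections:

  P = {2,8}:  v_{2} + v_{8} = v_{3}  →  sig = (2; 1)
  P = {4,8}:  v_{4} + v_{8} = v_{6}  →  sig = (2; 1)
  P = {3,4}:  v_{3} + v_{4} = v_{2} + v_{6}  →  sig = (2; 1,1)
  P = {3,9}:  v_{3} + v_{9} = v_{5} + v_{7}  →  sig = (2; 1,1)
  P = {1,2}:  v_{1} + v_{2} = 2·v_{3} + v_{6} + v_{7}  →  sig = (2; 1,1,2)
  P = {1,4}:  v_{1} + v_{4} = v_{3} + 2·v_{6} + v_{7}  →  sig = (2; 1,1,2)
  P = {1,5}:  v_{1} + v_{5} = v_{3} + 2·v_{8}  →  sig = (2; 1,2)
  P = {1,9}:  v_{1} + v_{9} = v_{7} + 2·v_{8}  →  sig = (2; 1,2)
  P = {2,6,9}:  v_{2} + v_{6} + v_{9} = 0  →  sig = (3; —)
  P = {4,5,7}:  v_{4} + v_{5} + v_{7} = 0  →  sig = (3; —)
  P = {5,6,7}:  v_{5} + v_{6} + v_{7} = v_{8}  →  sig = (3; 1)
  P = {3,6,7,8}:  v_{3} + v_{6} + v_{7} + v_{8} = v_{1}  →  sig = (4; 1)

Sorted signature multiset PRS(X):
[(2; 1), (2; 1), (2; 1,1), (2; 1,1), (2; 1,1,2), (2; 1,1,2), (2; 1,2), (2; 1,2), (3; —), (3; —), (3; 1), (4; 1)]


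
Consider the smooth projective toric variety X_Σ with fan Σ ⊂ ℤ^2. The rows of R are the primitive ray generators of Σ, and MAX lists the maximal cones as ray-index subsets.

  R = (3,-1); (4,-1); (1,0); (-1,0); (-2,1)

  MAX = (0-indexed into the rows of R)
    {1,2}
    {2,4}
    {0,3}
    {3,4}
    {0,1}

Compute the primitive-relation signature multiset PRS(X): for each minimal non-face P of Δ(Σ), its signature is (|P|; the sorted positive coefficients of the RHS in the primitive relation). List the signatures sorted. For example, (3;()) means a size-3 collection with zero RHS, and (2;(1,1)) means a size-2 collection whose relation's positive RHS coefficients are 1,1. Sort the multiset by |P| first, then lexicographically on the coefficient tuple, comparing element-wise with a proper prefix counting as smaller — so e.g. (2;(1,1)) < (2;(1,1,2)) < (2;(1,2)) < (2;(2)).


5 minimal non-faces of Δ(Σ) (on 5 rays):

  • {2,3}:  v_{2} + v_{3} = 0 — sig = (2;())
  • {0,2}:  v_{0} + v_{2} = v_{1} — sig = (2;(1))
  • {0,4}:  v_{0} + v_{4} = v_{2} — sig = (2;(1))
  • {1,3}:  v_{1} + v_{3} = v_{0} — sig = (2;(1))
  • {1,4}:  v_{1} + v_{4} = 2·v_{2} — sig = (2;(2))

so the primitive-relation signature multiset is
    |P|=2: 5 collections, coeffs (), (1), (1), (1), (2)


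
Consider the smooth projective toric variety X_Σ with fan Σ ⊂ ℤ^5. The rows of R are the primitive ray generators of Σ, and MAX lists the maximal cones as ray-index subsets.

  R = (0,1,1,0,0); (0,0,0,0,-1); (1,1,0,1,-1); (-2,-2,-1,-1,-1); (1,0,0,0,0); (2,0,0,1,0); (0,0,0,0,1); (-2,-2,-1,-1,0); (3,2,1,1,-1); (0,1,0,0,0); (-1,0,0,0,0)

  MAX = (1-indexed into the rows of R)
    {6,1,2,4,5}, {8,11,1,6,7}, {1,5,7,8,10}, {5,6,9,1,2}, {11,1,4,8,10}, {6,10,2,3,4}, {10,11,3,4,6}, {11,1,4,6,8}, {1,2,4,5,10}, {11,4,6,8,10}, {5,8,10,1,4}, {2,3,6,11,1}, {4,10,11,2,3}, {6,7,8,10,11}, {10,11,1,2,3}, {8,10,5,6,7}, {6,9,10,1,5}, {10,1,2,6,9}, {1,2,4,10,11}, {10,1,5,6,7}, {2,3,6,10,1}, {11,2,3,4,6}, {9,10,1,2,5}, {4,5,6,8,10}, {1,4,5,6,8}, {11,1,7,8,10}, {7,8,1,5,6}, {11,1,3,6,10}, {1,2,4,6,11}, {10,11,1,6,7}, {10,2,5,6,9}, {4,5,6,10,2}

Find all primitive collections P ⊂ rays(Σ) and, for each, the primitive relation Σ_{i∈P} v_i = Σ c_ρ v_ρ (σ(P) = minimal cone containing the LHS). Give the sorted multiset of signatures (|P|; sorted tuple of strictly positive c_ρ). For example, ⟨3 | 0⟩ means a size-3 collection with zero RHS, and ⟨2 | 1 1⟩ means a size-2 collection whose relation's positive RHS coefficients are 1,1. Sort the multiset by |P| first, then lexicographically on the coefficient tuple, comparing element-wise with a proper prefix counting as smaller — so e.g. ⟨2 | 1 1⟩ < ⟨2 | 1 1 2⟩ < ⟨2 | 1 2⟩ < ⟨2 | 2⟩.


The 17 primitive collections of Σ (r=11, n=5):

  • {2,7}:  v_{2} + v_{7} = 0  →  sig = ⟨2 | 0⟩
  • {5,11}:  v_{5} + v_{11} = 0  →  sig = ⟨2 | 0⟩
  • {2,8}:  v_{2} + v_{8} = v_{4}  →  sig = ⟨2 | 1⟩
  • {4,7}:  v_{4} + v_{7} = v_{8}  →  sig = ⟨2 | 1⟩
  • {8,9}:  v_{8} + v_{9} = v_{2} + v_{5}  →  sig = ⟨2 | 1 1⟩
  • {3,5}:  v_{3} + v_{5} = v_{2} + v_{6} + v_{10}  →  sig = ⟨2 | 1 1 1⟩
  • {3,7}:  v_{3} + v_{7} = v_{6} + v_{10} + v_{11}  →  sig = ⟨2 | 1 1 1⟩
  • {3,8}:  v_{3} + v_{8} = v_{4} + v_{6} + v_{10} + v_{11}  →  sig = ⟨2 | 1 1 1 1⟩
  • {7,9}:  v_{7} + v_{9} = v_{1} + v_{5} + v_{6} + v_{10}  →  sig = ⟨2 | 1 1 1 1⟩
  • {9,11}:  v_{9} + v_{11} = v_{1} + v_{2} + v_{6} + v_{10}  →  sig = ⟨2 | 1 1 1 1⟩
  • {4,9}:  v_{4} + v_{9} = 2·v_{2} + v_{5}  →  sig = ⟨2 | 1 2⟩
  • {3,9}:  v_{3} + v_{9} = v_{1} + 2·v_{2} + 2·v_{6} + 2·v_{10}  →  sig = ⟨2 | 1 2 2 2⟩
  • {1,3,4}:  v_{1} + v_{3} + v_{4} = 2·v_{2} + v_{11}  →  sig = ⟨3 | 1 2⟩
  • {1,6,8,10}:  v_{1} + v_{6} + v_{8} + v_{10} = 0  →  sig = ⟨4 | 0⟩
  • {1,4,6,10}:  v_{1} + v_{4} + v_{6} + v_{10} = v_{2}  →  sig = ⟨4 | 1⟩
  • {2,6,10,11}:  v_{2} + v_{6} + v_{10} + v_{11} = v_{3}  →  sig = ⟨4 | 1⟩
  • {1,2,5,6,10}:  v_{1} + v_{2} + v_{5} + v_{6} + v_{10} = v_{9}  →  sig = ⟨5 | 1⟩

Signatures (|P|; sorted positive RHS coefficients), sorted:
{ ⟨2 | 0⟩ ×2,  ⟨2 | 1⟩ ×2,  ⟨2 | 1 1⟩,  ⟨2 | 1 1 1⟩ ×2,  ⟨2 | 1 1 1 1⟩ ×3,  ⟨2 | 1 2⟩,  ⟨2 | 1 2 2 2⟩,  ⟨3 | 1 2⟩,  ⟨4 | 0⟩,  ⟨4 | 1⟩ ×2,  ⟨5 | 1⟩ }


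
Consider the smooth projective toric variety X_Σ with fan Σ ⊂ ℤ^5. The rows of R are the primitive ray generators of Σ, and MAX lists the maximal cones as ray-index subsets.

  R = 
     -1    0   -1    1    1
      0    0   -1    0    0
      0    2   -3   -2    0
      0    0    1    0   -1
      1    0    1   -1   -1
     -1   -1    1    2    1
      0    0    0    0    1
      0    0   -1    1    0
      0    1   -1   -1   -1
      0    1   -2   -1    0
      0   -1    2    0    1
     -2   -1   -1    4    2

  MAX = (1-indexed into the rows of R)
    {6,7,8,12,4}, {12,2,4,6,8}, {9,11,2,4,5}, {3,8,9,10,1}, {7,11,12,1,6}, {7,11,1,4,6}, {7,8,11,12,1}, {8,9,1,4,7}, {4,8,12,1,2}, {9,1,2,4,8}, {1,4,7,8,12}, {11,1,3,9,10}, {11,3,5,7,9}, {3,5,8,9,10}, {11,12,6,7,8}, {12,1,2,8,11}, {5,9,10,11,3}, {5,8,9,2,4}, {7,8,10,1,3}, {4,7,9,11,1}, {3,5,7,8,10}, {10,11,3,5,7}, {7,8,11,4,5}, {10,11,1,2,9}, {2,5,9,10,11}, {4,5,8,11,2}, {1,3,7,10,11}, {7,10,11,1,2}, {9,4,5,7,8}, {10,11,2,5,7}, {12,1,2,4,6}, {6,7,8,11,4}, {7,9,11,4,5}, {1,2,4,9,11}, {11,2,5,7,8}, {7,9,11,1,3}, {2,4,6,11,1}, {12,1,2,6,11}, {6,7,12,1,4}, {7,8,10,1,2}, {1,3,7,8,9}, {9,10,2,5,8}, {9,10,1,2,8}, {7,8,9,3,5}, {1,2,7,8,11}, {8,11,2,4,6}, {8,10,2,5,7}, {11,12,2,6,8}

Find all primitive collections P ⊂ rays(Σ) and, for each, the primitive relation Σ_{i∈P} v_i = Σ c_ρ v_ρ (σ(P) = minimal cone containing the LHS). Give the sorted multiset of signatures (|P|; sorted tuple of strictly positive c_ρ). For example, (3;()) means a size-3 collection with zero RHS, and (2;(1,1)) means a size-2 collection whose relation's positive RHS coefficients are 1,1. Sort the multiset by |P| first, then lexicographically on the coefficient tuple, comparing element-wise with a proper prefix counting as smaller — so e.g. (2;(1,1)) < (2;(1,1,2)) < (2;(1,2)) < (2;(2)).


23 minimal non-faces of Δ(Σ) (on 12 rays):

  • {1,5}:  v_{1} + v_{5} = 0  ⟹  sig = (2;())
  • {4,10}:  v_{4} + v_{10} = v_{9}  ⟹  sig = (2;(1))
  • {6,10}:  v_{6} + v_{10} = v_{1}  ⟹  sig = (2;(1))
  • {5,12}:  v_{5} + v_{12} = v_{6} + v_{8}  ⟹  sig = (2;(1,1))
  • {6,9}:  v_{6} + v_{9} = v_{1} + v_{4}  ⟹  sig = (2;(1,1))
  • {3,6}:  v_{3} + v_{6} = v_{1} + v_{7} + v_{9}  ⟹  sig = (2;(1,1,1))
  • {5,6}:  v_{5} + v_{6} = v_{4} + v_{8} + v_{11}  ⟹  sig = (2;(1,1,1))
  • {3,12}:  v_{3} + v_{12} = 2·v_{1} + v_{7} + v_{8} + v_{9}  ⟹  sig = (2;(1,1,1,2))
  • {9,12}:  v_{9} + v_{12} = 2·v_{1} + v_{4} + v_{8}  ⟹  sig = (2;(1,1,2))
  • {3,4}:  v_{3} + v_{4} = v_{7} + 2·v_{9}  ⟹  sig = (2;(1,2))
  • {10,12}:  v_{10} + v_{12} = 2·v_{1} + v_{8}  ⟹  sig = (2;(1,2))
  • {2,3}:  v_{2} + v_{3} = 2·v_{10}  ⟹  sig = (2;(2))
  • {2,4,7}:  v_{2} + v_{4} + v_{7} = 0  ⟹  sig = (3;())
  • {8,9,11}:  v_{8} + v_{9} + v_{11} = 0  ⟹  sig = (3;())
  • {1,6,8}:  v_{1} + v_{6} + v_{8} = v_{12}  ⟹  sig = (3;(1))
  • {2,7,9}:  v_{2} + v_{7} + v_{9} = v_{10}  ⟹  sig = (3;(1))
  • {7,9,10}:  v_{7} + v_{9} + v_{10} = v_{3}  ⟹  sig = (3;(1))
  • {3,8,11}:  v_{3} + v_{8} + v_{11} = v_{7} + v_{10}  ⟹  sig = (3;(1,1))
  • {8,10,11}:  v_{8} + v_{10} + v_{11} = v_{2} + v_{7}  ⟹  sig = (3;(1,1))
  • {2,6,7}:  v_{2} + v_{6} + v_{7} = v_{1} + v_{8} + v_{11}  ⟹  sig = (3;(1,1,1))
  • {2,7,12}:  v_{2} + v_{7} + v_{12} = 2·v_{1} + 2·v_{8} + v_{11}  ⟹  sig = (3;(1,2,2))
  • {4,11,12}:  v_{4} + v_{11} + v_{12} = 2·v_{6}  ⟹  sig = (3;(2))
  • {1,4,8,11}:  v_{1} + v_{4} + v_{8} + v_{11} = v_{6}  ⟹  sig = (4;(1))

so the primitive-relation signature multiset is
[(2;()), (2;(1)), (2;(1)), (2;(1,1)), (2;(1,1)), (2;(1,1,1)), (2;(1,1,1)), (2;(1,1,1,2)), (2;(1,1,2)), (2;(1,2)), (2;(1,2)), (2;(2)), (3;()), (3;()), (3;(1)), (3;(1)), (3;(1)), (3;(1,1)), (3;(1,1)), (3;(1,1,1)), (3;(1,2,2)), (3;(2)), (4;(1))]


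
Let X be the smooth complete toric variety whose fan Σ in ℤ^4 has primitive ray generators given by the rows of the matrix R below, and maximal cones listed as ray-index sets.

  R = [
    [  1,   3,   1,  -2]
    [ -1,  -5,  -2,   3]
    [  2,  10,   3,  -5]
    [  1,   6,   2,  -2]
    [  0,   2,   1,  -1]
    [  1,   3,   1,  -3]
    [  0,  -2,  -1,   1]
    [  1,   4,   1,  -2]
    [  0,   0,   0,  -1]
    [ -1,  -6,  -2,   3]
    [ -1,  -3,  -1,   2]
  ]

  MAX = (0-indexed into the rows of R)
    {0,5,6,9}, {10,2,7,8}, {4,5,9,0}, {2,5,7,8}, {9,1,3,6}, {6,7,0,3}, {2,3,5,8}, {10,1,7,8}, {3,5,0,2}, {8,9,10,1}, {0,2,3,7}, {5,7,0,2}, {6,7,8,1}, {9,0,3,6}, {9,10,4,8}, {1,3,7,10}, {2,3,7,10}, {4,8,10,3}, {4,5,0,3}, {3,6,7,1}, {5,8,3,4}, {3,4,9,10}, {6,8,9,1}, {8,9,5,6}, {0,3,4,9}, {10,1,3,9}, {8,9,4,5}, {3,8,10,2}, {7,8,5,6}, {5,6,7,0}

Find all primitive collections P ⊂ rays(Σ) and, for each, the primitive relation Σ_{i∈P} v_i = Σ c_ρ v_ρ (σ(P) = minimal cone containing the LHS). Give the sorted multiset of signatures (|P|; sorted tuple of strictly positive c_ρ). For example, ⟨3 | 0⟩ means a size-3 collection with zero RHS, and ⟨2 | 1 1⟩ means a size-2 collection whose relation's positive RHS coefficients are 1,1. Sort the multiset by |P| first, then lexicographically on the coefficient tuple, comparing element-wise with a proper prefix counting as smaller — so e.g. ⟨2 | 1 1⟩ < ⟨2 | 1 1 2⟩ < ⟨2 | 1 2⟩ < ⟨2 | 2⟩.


Δ(Σ) — 11 vertices, 21 min non-faces:

  • {0,10}:  v_{0} + v_{10} = 0  ⟹  sig = ⟨2 | 0⟩
  • {4,6}:  v_{4} + v_{6} = 0  ⟹  sig = ⟨2 | 0⟩
  • {0,1}:  v_{0} + v_{1} = v_{6}  ⟹  sig = ⟨2 | 1⟩
  • {0,8}:  v_{0} + v_{8} = v_{5}  ⟹  sig = ⟨2 | 1⟩
  • {1,4}:  v_{1} + v_{4} = v_{10}  ⟹  sig = ⟨2 | 1⟩
  • {2,9}:  v_{2} + v_{9} = v_{7}  ⟹  sig = ⟨2 | 1⟩
  • {5,10}:  v_{5} + v_{10} = v_{8}  ⟹  sig = ⟨2 | 1⟩
  • {6,10}:  v_{6} + v_{10} = v_{1}  ⟹  sig = ⟨2 | 1⟩
  • {7,9}:  v_{7} + v_{9} = v_{6}  ⟹  sig = ⟨2 | 1⟩
  • {1,5}:  v_{1} + v_{5} = v_{6} + v_{8}  ⟹  sig = ⟨2 | 1 1⟩
  • {4,7}:  v_{4} + v_{7} = v_{3} + v_{8}  ⟹  sig = ⟨2 | 1 1⟩
  • {1,2}:  v_{1} + v_{2} = 2·v_{7} + v_{10}  ⟹  sig = ⟨2 | 1 2⟩
  • {2,6}:  v_{2} + v_{6} = 2·v_{7}  ⟹  sig = ⟨2 | 2⟩
  • {2,4}:  v_{2} + v_{4} = 2·v_{3} + 2·v_{8}  ⟹  sig = ⟨2 | 2 2⟩
  • {3,8,9}:  v_{3} + v_{8} + v_{9} = 0  ⟹  sig = ⟨3 | 0⟩
  • {3,5,9}:  v_{3} + v_{5} + v_{9} = v_{0}  ⟹  sig = ⟨3 | 1⟩
  • {3,6,8}:  v_{3} + v_{6} + v_{8} = v_{7}  ⟹  sig = ⟨3 | 1⟩
  • {3,7,8}:  v_{3} + v_{7} + v_{8} = v_{2}  ⟹  sig = ⟨3 | 1⟩
  • {1,3,8}:  v_{1} + v_{3} + v_{8} = v_{7} + v_{10}  ⟹  sig = ⟨3 | 1 1⟩
  • {3,5,6}:  v_{3} + v_{5} + v_{6} = v_{0} + v_{7}  ⟹  sig = ⟨3 | 1 1⟩
  • {3,5,7}:  v_{3} + v_{5} + v_{7} = v_{0} + v_{2}  ⟹  sig = ⟨3 | 1 1⟩

Signatures (|P|; sorted positive RHS coefficients), sorted:
{ ⟨2 | 0⟩ ×2,  ⟨2 | 1⟩ ×7,  ⟨2 | 1 1⟩ ×2,  ⟨2 | 1 2⟩,  ⟨2 | 2⟩,  ⟨2 | 2 2⟩,  ⟨3 | 0⟩,  ⟨3 | 1⟩ ×3,  ⟨3 | 1 1⟩ ×3 }
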